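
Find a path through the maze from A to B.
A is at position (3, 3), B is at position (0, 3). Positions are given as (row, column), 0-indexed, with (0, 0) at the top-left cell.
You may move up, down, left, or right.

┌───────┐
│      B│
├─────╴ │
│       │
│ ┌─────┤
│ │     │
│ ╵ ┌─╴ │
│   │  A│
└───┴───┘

Finding the shortest path from (3, 3) to (0, 3):
Path length: 11 steps
Directions: up → left → left → down → left → up → up → right → right → right → up

Solution:

┌───────┐
│      B│
├─────╴ │
│↱ → → ↑│
│ ┌─────┤
│↑│↓ ← ↰│
│ ╵ ┌─╴ │
│↑ ↲│  A│
└───┴───┘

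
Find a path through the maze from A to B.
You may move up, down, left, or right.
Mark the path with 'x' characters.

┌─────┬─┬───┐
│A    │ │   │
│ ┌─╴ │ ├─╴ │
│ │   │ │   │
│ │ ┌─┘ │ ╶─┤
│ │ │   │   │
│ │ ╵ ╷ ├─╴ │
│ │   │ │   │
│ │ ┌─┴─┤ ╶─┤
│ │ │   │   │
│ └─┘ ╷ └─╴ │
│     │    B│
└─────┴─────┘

Finding the shortest path through the maze:
Path length: 12 steps
Directions: down → down → down → down → down → right → right → up → right → down → right → right

Solution:

┌─────┬─┬───┐
│A    │ │   │
│ ┌─╴ │ ├─╴ │
│x│   │ │   │
│ │ ┌─┘ │ ╶─┤
│x│ │   │   │
│ │ ╵ ╷ ├─╴ │
│x│   │ │   │
│ │ ┌─┴─┤ ╶─┤
│x│ │x x│   │
│ └─┘ ╷ └─╴ │
│x x x│x x B│
└─────┴─────┘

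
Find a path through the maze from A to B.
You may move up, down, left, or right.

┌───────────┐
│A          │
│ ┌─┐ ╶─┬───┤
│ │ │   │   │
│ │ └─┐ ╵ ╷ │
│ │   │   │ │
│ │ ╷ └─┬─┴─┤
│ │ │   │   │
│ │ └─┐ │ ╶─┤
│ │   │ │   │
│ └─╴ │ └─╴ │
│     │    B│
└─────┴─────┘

Finding the shortest path through the maze:
Path length: 18 steps
Directions: down → down → down → down → down → right → right → up → left → up → up → right → down → right → down → down → right → right

Solution:

┌───────────┐
│A          │
│ ┌─┐ ╶─┬───┤
│↓│ │   │   │
│ │ └─┐ ╵ ╷ │
│↓│↱ ↓│   │ │
│ │ ╷ └─┬─┴─┤
│↓│↑│↳ ↓│   │
│ │ └─┐ │ ╶─┤
│↓│↑ ↰│↓│   │
│ └─╴ │ └─╴ │
│↳ → ↑│↳ → B│
└─────┴─────┘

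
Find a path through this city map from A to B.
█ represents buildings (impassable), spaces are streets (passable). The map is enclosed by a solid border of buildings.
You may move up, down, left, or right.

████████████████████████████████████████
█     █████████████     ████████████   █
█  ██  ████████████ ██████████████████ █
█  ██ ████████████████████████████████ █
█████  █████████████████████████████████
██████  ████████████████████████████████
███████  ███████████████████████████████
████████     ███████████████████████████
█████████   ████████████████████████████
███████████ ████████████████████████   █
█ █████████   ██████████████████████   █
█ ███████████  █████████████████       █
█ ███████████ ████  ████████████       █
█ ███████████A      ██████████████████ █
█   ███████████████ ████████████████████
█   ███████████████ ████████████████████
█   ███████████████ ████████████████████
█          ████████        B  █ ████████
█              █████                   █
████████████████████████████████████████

Finding the shortest path from A to B:
Movement: cardinal only
Path length: 18 steps
Directions: right → right → right → right → right → right → down → down → down → down → right → right → right → right → right → right → right → right

Solution:

████████████████████████████████████████
█     █████████████     ████████████   █
█  ██  ████████████ ██████████████████ █
█  ██ ████████████████████████████████ █
█████  █████████████████████████████████
██████  ████████████████████████████████
███████  ███████████████████████████████
████████     ███████████████████████████
█████████   ████████████████████████████
███████████ ████████████████████████   █
█ █████████   ██████████████████████   █
█ ███████████  █████████████████       █
█ ███████████ ████  ████████████       █
█ ███████████A→→→→→↓██████████████████ █
█   ███████████████↓████████████████████
█   ███████████████↓████████████████████
█   ███████████████↓████████████████████
█          ████████↳→→→→→→→B  █ ████████
█              █████                   █
████████████████████████████████████████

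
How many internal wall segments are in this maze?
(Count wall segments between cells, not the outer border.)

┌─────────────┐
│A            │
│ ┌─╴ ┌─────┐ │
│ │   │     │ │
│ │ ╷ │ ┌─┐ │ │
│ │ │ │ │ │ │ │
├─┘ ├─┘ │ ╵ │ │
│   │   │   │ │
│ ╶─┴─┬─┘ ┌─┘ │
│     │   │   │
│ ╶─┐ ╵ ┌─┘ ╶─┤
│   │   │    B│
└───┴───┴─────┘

Counting internal wall segments:
Total internal walls: 30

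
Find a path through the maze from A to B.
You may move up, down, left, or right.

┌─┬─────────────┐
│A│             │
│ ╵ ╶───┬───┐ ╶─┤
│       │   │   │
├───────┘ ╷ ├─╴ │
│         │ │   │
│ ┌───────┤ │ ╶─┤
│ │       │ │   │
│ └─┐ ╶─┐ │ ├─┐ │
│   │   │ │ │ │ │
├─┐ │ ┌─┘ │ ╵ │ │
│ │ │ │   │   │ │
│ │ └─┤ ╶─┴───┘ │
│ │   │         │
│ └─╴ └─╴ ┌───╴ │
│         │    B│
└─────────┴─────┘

Finding the shortest path through the maze:
Path length: 18 steps
Directions: down → right → up → right → right → right → right → right → down → right → down → left → down → right → down → down → down → down

Solution:

┌─┬─────────────┐
│A│↱ → → → → ↓  │
│ ╵ ╶───┬───┐ ╶─┤
│↳ ↑    │   │↳ ↓│
├───────┘ ╷ ├─╴ │
│         │ │↓ ↲│
│ ┌───────┤ │ ╶─┤
│ │       │ │↳ ↓│
│ └─┐ ╶─┐ │ ├─┐ │
│   │   │ │ │ │↓│
├─┐ │ ┌─┘ │ ╵ │ │
│ │ │ │   │   │↓│
│ │ └─┤ ╶─┴───┘ │
│ │   │        ↓│
│ └─╴ └─╴ ┌───╴ │
│         │    B│
└─────────┴─────┘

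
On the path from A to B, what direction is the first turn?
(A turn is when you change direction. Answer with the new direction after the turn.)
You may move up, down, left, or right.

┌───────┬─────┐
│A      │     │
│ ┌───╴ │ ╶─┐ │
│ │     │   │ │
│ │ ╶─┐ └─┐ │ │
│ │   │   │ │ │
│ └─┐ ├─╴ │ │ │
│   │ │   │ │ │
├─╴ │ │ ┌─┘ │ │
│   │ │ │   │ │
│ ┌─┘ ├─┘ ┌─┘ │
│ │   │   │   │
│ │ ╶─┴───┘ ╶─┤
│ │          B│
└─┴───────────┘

Directions: right, right, right, down, left, left, down, right, down, down, down, left, down, right, right, right, right, right
First turn direction: down

Solution:

┌───────┬─────┐
│A → → ↓│     │
│ ┌───╴ │ ╶─┐ │
│ │↓ ← ↲│   │ │
│ │ ╶─┐ └─┐ │ │
│ │↳ ↓│   │ │ │
│ └─┐ ├─╴ │ │ │
│   │↓│   │ │ │
├─╴ │ │ ┌─┘ │ │
│   │↓│ │   │ │
│ ┌─┘ ├─┘ ┌─┘ │
│ │↓ ↲│   │   │
│ │ ╶─┴───┘ ╶─┤
│ │↳ → → → → B│
└─┴───────────┘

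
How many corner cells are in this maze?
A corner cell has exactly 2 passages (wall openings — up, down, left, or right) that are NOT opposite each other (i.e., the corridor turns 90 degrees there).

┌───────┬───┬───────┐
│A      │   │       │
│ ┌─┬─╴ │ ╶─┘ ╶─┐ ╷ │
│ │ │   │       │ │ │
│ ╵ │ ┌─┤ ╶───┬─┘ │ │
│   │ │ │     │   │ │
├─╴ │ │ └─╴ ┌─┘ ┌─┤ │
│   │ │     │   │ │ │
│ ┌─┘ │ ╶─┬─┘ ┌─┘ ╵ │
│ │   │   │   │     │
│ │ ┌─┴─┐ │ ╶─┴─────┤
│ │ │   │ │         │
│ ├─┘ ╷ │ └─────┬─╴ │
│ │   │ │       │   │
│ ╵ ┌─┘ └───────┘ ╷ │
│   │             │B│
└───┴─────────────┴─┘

Counting corner cells (2 non-opposite passages):
Total corners: 34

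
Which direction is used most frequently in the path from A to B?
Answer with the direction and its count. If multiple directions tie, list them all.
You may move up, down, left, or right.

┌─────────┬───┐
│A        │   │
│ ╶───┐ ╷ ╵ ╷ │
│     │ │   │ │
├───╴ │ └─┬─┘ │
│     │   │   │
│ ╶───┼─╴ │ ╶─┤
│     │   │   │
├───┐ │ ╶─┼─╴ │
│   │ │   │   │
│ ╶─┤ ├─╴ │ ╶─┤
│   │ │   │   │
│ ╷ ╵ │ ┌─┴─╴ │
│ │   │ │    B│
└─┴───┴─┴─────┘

Directions: right, right, right, right, down, right, up, right, down, down, left, down, right, down, left, down, right, down
Counts: {'right': 8, 'down': 7, 'up': 1, 'left': 2}
Most common: right (8 times)

Solution:

┌─────────┬───┐
│A → → → ↓│↱ ↓│
│ ╶───┐ ╷ ╵ ╷ │
│     │ │↳ ↑│↓│
├───╴ │ └─┬─┘ │
│     │   │↓ ↲│
│ ╶───┼─╴ │ ╶─┤
│     │   │↳ ↓│
├───┐ │ ╶─┼─╴ │
│   │ │   │↓ ↲│
│ ╶─┤ ├─╴ │ ╶─┤
│   │ │   │↳ ↓│
│ ╷ ╵ │ ┌─┴─╴ │
│ │   │ │    B│
└─┴───┴─┴─────┘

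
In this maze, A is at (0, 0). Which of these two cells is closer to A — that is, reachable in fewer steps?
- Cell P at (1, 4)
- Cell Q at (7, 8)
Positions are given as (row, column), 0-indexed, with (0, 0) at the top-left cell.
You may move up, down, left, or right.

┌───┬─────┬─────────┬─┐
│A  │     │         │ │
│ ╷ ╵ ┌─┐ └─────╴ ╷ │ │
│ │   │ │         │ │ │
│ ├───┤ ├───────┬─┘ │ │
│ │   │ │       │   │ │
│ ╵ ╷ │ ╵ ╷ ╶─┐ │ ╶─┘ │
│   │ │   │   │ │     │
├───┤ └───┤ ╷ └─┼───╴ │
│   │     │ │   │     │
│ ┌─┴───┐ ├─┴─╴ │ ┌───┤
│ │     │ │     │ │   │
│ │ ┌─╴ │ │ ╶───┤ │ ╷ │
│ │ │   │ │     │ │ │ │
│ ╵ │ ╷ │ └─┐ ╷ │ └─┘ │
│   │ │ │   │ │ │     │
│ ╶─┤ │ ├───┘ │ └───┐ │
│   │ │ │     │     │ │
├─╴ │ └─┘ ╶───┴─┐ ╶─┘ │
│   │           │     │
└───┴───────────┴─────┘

Shortest path A → P at (1, 4): 7 steps
Shortest path A → Q at (7, 8): 25 steps

P is closer (7 steps vs 25 steps).

Path to P:

┌───┬─────┬─────────┬─┐
│A ↓│↱ → ↓│         │ │
│ ╷ ╵ ┌─┐ └─────╴ ╷ │ │
│ │↳ ↑│ │P        │ │ │
│ ├───┤ ├───────┬─┘ │ │
│ │   │ │       │   │ │
│ ╵ ╷ │ ╵ ╷ ╶─┐ │ ╶─┘ │
│   │ │   │   │ │     │
├───┤ └───┤ ╷ └─┼───╴ │
│   │     │ │   │     │
│ ┌─┴───┐ ├─┴─╴ │ ┌───┤
│ │     │ │     │ │   │
│ │ ┌─╴ │ │ ╶───┤ │ ╷ │
│ │ │   │ │     │ │ │ │
│ ╵ │ ╷ │ └─┐ ╷ │ └─┘ │
│   │ │ │   │ │ │     │
│ ╶─┤ │ ├───┘ │ └───┐ │
│   │ │ │     │     │ │
├─╴ │ └─┘ ╶───┴─┐ ╶─┘ │
│   │           │     │
└───┴───────────┴─────┘

Path to Q:

┌───┬─────┬─────────┬─┐
│A ↓│↱ → ↓│      ↱ ↓│ │
│ ╷ ╵ ┌─┐ └─────╴ ╷ │ │
│ │↳ ↑│ │↳ → → → ↑│↓│ │
│ ├───┤ ├───────┬─┘ │ │
│ │   │ │       │↓ ↲│ │
│ ╵ ╷ │ ╵ ╷ ╶─┐ │ ╶─┘ │
│   │ │   │   │ │↳ → ↓│
├───┤ └───┤ ╷ └─┼───╴ │
│   │     │ │   │↓ ← ↲│
│ ┌─┴───┐ ├─┴─╴ │ ┌───┤
│ │     │ │     │↓│   │
│ │ ┌─╴ │ │ ╶───┤ │ ╷ │
│ │ │   │ │     │↓│ │ │
│ ╵ │ ╷ │ └─┐ ╷ │ └─┘ │
│   │ │ │   │ │ │Q    │
│ ╶─┤ │ ├───┘ │ └───┐ │
│   │ │ │     │     │ │
├─╴ │ └─┘ ╶───┴─┐ ╶─┘ │
│   │           │     │
└───┴───────────┴─────┘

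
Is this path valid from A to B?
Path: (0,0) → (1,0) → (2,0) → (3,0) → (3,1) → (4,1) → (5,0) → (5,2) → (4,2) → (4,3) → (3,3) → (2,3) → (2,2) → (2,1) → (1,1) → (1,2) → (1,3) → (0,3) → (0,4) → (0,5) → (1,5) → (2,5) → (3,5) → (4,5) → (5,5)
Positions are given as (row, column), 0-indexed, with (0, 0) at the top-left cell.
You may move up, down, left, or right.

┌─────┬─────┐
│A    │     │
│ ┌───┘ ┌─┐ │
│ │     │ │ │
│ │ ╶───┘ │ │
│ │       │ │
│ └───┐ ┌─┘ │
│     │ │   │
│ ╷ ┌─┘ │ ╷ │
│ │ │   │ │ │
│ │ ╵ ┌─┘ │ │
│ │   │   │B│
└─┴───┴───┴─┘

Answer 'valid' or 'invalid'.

Checking path validity:
Result: Invalid move at step 6: cannot move from (4, 1) to (5, 0).

invalid

Correct solution:

┌─────┬─────┐
│A    │↱ → ↓│
│ ┌───┘ ┌─┐ │
│↓│↱ → ↑│ │↓│
│ │ ╶───┘ │ │
│↓│↑ ← ↰  │↓│
│ └───┐ ┌─┘ │
│↳ ↓  │↑│  ↓│
│ ╷ ┌─┘ │ ╷ │
│ │↓│↱ ↑│ │↓│
│ │ ╵ ┌─┘ │ │
│ │↳ ↑│   │B│
└─┴───┴───┴─┘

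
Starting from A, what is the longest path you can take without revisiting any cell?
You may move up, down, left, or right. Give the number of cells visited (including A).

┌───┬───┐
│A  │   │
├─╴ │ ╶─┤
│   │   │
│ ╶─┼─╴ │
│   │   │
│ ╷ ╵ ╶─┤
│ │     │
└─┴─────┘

Finding longest simple path using DFS:
Start: (0, 0)
Longest path visits 14 cells
Path: A → right → down → left → down → right → down → right → up → right → up → left → up → right

Solution:

┌───┬───┐
│A ↓│↱ B│
├─╴ │ ╶─┤
│↓ ↲│↑ ↰│
│ ╶─┼─╴ │
│↳ ↓│↱ ↑│
│ ╷ ╵ ╶─┤
│ │↳ ↑  │
└─┴─────┘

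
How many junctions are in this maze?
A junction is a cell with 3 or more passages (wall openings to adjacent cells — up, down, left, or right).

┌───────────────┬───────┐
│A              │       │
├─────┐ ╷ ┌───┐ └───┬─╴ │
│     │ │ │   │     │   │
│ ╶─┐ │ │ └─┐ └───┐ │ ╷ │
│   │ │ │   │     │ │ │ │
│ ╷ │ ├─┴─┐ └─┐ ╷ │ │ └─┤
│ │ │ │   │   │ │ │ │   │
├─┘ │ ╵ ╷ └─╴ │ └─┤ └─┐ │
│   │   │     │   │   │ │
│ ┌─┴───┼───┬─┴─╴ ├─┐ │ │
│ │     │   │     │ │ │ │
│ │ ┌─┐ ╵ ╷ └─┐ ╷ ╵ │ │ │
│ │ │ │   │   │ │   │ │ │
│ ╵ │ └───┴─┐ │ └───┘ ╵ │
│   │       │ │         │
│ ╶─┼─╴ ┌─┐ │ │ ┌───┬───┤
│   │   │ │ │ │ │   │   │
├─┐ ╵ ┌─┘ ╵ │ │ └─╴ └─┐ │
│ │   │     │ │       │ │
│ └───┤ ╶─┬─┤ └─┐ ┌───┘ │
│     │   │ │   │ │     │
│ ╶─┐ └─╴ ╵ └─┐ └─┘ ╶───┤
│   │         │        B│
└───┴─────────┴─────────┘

Checking each cell for number of passages:

Junctions found (3+ passages):
  (0, 3): 3 passages
  (0, 4): 3 passages
  (1, 11): 3 passages
  (2, 0): 3 passages
  (2, 7): 3 passages
  (5, 7): 3 passages
  (5, 8): 3 passages
  (7, 0): 3 passages
  (7, 3): 3 passages
  (7, 7): 3 passages
  (7, 10): 3 passages
  (9, 4): 3 passages
  (9, 8): 3 passages
  (9, 9): 3 passages
  (10, 0): 3 passages
  (11, 4): 3 passages
  (11, 5): 3 passages
  (11, 9): 3 passages
Total junctions: 18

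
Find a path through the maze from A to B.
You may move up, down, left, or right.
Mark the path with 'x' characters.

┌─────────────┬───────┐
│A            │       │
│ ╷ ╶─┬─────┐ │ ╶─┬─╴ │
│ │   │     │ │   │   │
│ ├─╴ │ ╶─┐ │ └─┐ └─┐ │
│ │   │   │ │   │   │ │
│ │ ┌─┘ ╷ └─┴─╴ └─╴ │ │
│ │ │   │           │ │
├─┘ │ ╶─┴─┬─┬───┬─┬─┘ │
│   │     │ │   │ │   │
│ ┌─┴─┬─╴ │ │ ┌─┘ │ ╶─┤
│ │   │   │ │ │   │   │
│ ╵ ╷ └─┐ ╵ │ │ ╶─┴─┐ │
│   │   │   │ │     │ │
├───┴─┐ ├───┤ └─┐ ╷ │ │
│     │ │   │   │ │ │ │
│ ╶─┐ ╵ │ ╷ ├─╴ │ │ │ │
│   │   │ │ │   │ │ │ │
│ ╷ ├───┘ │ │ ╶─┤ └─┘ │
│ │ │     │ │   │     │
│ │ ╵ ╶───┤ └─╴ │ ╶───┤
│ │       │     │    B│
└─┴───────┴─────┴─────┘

Finding the shortest path through the maze:
Path length: 36 steps
Directions: right → right → right → right → right → right → down → down → right → down → right → right → up → left → up → left → up → right → right → right → down → down → down → down → left → down → right → down → down → down → down → left → left → down → right → right

Solution:

┌─────────────┬───────┐
│A x x x x x x│x x x x│
│ ╷ ╶─┬─────┐ │ ╶─┬─╴ │
│ │   │     │x│x x│  x│
│ ├─╴ │ ╶─┐ │ └─┐ └─┐ │
│ │   │   │ │x x│x x│x│
│ │ ┌─┘ ╷ └─┴─╴ └─╴ │ │
│ │ │   │      x x x│x│
├─┘ │ ╶─┴─┬─┬───┬─┬─┘ │
│   │     │ │   │ │x x│
│ ┌─┴─┬─╴ │ │ ┌─┘ │ ╶─┤
│ │   │   │ │ │   │x x│
│ ╵ ╷ └─┐ ╵ │ │ ╶─┴─┐ │
│   │   │   │ │     │x│
├───┴─┐ ├───┤ └─┐ ╷ │ │
│     │ │   │   │ │ │x│
│ ╶─┐ ╵ │ ╷ ├─╴ │ │ │ │
│   │   │ │ │   │ │ │x│
│ ╷ ├───┘ │ │ ╶─┤ └─┘ │
│ │ │     │ │   │x x x│
│ │ ╵ ╶───┤ └─╴ │ ╶───┤
│ │       │     │x x B│
└─┴───────┴─────┴─────┘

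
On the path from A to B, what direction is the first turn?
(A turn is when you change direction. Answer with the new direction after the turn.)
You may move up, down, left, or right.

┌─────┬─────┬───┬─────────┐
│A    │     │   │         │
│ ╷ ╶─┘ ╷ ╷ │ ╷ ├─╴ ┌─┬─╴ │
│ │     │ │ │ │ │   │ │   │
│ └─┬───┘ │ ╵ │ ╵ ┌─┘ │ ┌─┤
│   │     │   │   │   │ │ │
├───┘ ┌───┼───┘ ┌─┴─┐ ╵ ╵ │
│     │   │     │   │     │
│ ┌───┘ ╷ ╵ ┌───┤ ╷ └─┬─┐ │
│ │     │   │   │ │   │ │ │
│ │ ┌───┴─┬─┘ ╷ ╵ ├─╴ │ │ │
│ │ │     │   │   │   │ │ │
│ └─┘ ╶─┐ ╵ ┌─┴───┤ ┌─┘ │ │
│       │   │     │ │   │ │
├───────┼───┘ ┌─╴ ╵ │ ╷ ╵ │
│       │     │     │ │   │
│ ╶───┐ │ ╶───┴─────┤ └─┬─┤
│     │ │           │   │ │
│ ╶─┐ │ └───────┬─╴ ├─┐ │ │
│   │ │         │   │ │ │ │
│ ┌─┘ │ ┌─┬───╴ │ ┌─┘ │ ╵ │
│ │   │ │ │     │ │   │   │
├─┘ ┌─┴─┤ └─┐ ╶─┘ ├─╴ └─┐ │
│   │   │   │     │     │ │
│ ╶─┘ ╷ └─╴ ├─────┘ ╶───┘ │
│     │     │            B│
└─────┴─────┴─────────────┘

Directions: right, down, right, right, up, right, right, down, down, right, up, up, right, down, down, right, up, right, up, right, right, right, down, left, down, down, right, down, down, down, down, left, up, left, down, down, right, down, down, right, down, down
First turn direction: down

Solution:

┌─────┬─────┬───┬─────────┐
│A ↓  │↱ → ↓│↱ ↓│  ↱ → → ↓│
│ ╷ ╶─┘ ╷ ╷ │ ╷ ├─╴ ┌─┬─╴ │
│ │↳ → ↑│ │↓│↑│↓│↱ ↑│ │↓ ↲│
│ └─┬───┘ │ ╵ │ ╵ ┌─┘ │ ┌─┤
│   │     │↳ ↑│↳ ↑│   │↓│ │
├───┘ ┌───┼───┘ ┌─┴─┐ ╵ ╵ │
│     │   │     │   │  ↳ ↓│
│ ┌───┘ ╷ ╵ ┌───┤ ╷ └─┬─┐ │
│ │     │   │   │ │   │ │↓│
│ │ ┌───┴─┬─┘ ╷ ╵ ├─╴ │ │ │
│ │ │     │   │   │   │ │↓│
│ └─┘ ╶─┐ ╵ ┌─┴───┤ ┌─┘ │ │
│       │   │     │ │↓ ↰│↓│
├───────┼───┘ ┌─╴ ╵ │ ╷ ╵ │
│       │     │     │↓│↑ ↲│
│ ╶───┐ │ ╶───┴─────┤ └─┬─┤
│     │ │           │↳ ↓│ │
│ ╶─┐ │ └───────┬─╴ ├─┐ │ │
│   │ │         │   │ │↓│ │
│ ┌─┘ │ ┌─┬───╴ │ ┌─┘ │ ╵ │
│ │   │ │ │     │ │   │↳ ↓│
├─┘ ┌─┴─┤ └─┐ ╶─┘ ├─╴ └─┐ │
│   │   │   │     │     │↓│
│ ╶─┘ ╷ └─╴ ├─────┘ ╶───┘ │
│     │     │            B│
└─────┴─────┴─────────────┘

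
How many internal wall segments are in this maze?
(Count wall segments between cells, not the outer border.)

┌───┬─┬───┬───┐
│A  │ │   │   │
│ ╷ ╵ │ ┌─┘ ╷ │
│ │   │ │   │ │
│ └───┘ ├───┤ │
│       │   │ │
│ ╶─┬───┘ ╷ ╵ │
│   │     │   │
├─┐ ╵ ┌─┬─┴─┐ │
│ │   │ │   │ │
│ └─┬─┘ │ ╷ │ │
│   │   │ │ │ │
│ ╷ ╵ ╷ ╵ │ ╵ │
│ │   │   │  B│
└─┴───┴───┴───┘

Counting internal wall segments:
Total internal walls: 36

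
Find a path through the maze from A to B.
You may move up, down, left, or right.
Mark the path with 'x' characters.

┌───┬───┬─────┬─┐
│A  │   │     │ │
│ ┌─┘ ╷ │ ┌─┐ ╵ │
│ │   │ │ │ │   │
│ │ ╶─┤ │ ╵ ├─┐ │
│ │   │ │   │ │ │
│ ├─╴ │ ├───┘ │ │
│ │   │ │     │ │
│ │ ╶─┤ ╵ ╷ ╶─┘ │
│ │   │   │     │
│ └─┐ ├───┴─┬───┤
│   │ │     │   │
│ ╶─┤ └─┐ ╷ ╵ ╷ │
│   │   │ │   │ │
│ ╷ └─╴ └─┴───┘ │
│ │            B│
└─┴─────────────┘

Finding the shortest path through the maze:
Path length: 14 steps
Directions: down → down → down → down → down → down → right → down → right → right → right → right → right → right

Solution:

┌───┬───┬─────┬─┐
│A  │   │     │ │
│ ┌─┘ ╷ │ ┌─┐ ╵ │
│x│   │ │ │ │   │
│ │ ╶─┤ │ ╵ ├─┐ │
│x│   │ │   │ │ │
│ ├─╴ │ ├───┘ │ │
│x│   │ │     │ │
│ │ ╶─┤ ╵ ╷ ╶─┘ │
│x│   │   │     │
│ └─┐ ├───┴─┬───┤
│x  │ │     │   │
│ ╶─┤ └─┐ ╷ ╵ ╷ │
│x x│   │ │   │ │
│ ╷ └─╴ └─┴───┘ │
│ │x x x x x x B│
└─┴─────────────┘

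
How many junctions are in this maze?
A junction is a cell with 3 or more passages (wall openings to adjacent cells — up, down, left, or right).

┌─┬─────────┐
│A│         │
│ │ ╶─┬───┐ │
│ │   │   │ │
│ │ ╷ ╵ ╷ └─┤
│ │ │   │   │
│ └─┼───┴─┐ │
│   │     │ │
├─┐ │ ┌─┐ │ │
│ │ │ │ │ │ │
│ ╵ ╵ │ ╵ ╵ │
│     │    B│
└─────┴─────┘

Checking each cell for number of passages:

Junctions found (3+ passages):
  (1, 1): 3 passages
  (5, 1): 3 passages
  (5, 4): 3 passages
Total junctions: 3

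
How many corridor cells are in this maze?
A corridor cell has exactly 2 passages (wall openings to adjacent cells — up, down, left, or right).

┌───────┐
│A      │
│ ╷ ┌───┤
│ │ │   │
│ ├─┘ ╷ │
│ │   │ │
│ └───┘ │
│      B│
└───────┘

Counting cells with exactly 2 passages:
Total corridor cells: 12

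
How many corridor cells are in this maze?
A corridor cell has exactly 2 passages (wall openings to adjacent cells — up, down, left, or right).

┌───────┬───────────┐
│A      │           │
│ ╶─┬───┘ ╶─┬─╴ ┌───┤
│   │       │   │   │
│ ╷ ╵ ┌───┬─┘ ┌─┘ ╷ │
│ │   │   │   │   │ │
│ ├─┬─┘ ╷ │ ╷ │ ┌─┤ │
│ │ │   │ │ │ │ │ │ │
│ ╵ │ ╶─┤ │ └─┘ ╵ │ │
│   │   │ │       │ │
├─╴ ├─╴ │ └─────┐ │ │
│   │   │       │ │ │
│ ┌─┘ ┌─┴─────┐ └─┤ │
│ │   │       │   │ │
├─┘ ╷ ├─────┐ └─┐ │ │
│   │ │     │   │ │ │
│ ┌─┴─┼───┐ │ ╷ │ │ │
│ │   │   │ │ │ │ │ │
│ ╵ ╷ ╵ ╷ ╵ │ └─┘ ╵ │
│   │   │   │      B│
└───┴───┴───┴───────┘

Counting cells with exactly 2 passages:
Total corridor cells: 78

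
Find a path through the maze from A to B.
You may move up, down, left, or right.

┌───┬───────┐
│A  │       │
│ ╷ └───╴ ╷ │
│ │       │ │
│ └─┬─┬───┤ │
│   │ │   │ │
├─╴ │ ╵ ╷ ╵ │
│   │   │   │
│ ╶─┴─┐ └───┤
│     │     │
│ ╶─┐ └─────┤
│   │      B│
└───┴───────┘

Finding the shortest path through the maze:
Path length: 12 steps
Directions: down → down → right → down → left → down → right → right → down → right → right → right

Solution:

┌───┬───────┐
│A  │       │
│ ╷ └───╴ ╷ │
│↓│       │ │
│ └─┬─┬───┤ │
│↳ ↓│ │   │ │
├─╴ │ ╵ ╷ ╵ │
│↓ ↲│   │   │
│ ╶─┴─┐ └───┤
│↳ → ↓│     │
│ ╶─┐ └─────┤
│   │↳ → → B│
└───┴───────┘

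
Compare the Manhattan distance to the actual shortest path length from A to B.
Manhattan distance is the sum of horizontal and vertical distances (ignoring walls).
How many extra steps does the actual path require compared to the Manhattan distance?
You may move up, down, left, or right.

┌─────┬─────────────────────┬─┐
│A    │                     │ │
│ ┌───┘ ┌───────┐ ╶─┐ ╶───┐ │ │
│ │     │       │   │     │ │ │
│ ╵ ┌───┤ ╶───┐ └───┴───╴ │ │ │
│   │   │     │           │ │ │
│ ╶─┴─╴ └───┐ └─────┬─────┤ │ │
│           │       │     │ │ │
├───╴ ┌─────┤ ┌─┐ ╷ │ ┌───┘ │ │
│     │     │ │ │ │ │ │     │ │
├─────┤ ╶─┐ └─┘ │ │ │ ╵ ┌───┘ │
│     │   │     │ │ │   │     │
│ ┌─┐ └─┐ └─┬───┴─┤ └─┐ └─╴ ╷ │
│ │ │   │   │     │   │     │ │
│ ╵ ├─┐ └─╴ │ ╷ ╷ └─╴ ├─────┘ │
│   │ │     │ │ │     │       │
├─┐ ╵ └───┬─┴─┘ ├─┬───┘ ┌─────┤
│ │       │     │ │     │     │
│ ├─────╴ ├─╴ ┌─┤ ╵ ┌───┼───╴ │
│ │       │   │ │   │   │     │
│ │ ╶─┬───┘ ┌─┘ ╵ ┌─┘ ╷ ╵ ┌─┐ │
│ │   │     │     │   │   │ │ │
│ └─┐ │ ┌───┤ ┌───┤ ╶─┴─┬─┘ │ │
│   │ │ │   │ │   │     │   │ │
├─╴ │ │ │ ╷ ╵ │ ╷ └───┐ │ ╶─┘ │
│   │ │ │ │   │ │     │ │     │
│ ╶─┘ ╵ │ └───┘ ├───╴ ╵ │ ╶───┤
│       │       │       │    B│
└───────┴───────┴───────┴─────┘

Manhattan distance: |13 - 0| + |14 - 0| = 27
Actual path length: 81
Extra steps: 81 - 27 = 54

Solution:

┌─────┬─────────────────────┬─┐
│A    │↱ → → → → → → → → → ↓│ │
│ ┌───┘ ┌───────┐ ╶─┐ ╶───┐ │ │
│↓│↱ → ↑│       │   │     │↓│ │
│ ╵ ┌───┤ ╶───┐ └───┴───╴ │ │ │
│↳ ↑│   │     │           │↓│ │
│ ╶─┴─╴ └───┐ └─────┬─────┤ │ │
│           │       │     │↓│ │
├───╴ ┌─────┤ ┌─┐ ╷ │ ┌───┘ │ │
│     │     │ │ │ │ │ │↓ ← ↲│ │
├─────┤ ╶─┐ └─┘ │ │ │ ╵ ┌───┘ │
│     │   │     │ │ │  ↓│  ↱ ↓│
│ ┌─┐ └─┐ └─┬───┴─┤ └─┐ └─╴ ╷ │
│ │ │   │   │     │   │↳ → ↑│↓│
│ ╵ ├─┐ └─╴ │ ╷ ╷ └─╴ ├─────┘ │
│   │ │     │ │ │     │↓ ← ← ↲│
├─┐ ╵ └───┬─┴─┘ ├─┬───┘ ┌─────┤
│ │       │     │ │↓ ← ↲│     │
│ ├─────╴ ├─╴ ┌─┤ ╵ ┌───┼───╴ │
│ │       │   │ │↓ ↲│↱ ↓│↱ → ↓│
│ │ ╶─┬───┘ ┌─┘ ╵ ┌─┘ ╷ ╵ ┌─┐ │
│ │   │     │↓ ← ↲│↱ ↑│↳ ↑│ │↓│
│ └─┐ │ ┌───┤ ┌───┤ ╶─┴─┬─┘ │ │
│   │ │ │↓ ↰│↓│↱ ↓│↑ ← ↰│   │↓│
├─╴ │ │ │ ╷ ╵ │ ╷ └───┐ │ ╶─┘ │
│   │ │ │↓│↑ ↲│↑│↳ → ↓│↑│↓ ← ↲│
│ ╶─┘ ╵ │ └───┘ ├───╴ ╵ │ ╶───┤
│       │↳ → → ↑│    ↳ ↑│↳ → B│
└───────┴───────┴───────┴─────┘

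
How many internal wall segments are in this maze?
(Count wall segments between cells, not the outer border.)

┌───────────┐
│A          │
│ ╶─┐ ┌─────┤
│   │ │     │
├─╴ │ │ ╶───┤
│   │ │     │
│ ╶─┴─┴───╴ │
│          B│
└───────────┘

Counting internal wall segments:
Total internal walls: 15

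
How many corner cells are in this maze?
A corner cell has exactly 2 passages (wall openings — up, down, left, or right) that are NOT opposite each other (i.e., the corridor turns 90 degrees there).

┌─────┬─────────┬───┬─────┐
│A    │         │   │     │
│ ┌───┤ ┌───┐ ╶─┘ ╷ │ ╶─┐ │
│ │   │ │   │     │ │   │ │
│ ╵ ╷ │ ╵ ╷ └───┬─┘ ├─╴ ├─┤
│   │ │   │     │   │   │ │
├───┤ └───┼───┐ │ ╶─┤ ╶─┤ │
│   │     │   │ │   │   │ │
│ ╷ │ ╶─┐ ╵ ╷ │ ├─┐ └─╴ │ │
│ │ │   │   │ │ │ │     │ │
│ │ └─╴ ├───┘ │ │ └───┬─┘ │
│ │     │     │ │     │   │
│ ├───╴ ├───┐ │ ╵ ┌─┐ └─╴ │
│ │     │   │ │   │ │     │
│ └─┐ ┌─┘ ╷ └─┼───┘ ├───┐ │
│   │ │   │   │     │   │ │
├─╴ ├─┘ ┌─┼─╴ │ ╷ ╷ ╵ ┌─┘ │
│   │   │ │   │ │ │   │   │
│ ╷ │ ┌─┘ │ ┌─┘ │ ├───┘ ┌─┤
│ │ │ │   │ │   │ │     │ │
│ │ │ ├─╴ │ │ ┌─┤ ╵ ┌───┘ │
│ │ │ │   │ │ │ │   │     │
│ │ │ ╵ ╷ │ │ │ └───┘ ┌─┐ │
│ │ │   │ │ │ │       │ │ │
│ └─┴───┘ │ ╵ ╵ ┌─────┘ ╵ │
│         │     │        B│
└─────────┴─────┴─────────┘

Counting corner cells (2 non-opposite passages):
Total corners: 80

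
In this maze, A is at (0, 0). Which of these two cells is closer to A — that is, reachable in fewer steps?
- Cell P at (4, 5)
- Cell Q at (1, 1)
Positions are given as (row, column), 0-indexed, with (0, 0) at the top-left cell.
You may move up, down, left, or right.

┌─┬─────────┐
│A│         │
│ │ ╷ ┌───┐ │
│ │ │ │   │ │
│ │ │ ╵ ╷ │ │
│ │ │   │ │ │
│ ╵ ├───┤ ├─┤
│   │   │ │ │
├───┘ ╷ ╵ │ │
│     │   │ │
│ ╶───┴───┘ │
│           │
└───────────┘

Shortest path A → P at (4, 5): 29 steps
Shortest path A → Q at (1, 1): 6 steps

Q is closer (6 steps vs 29 steps).

Path to P:

┌─┬─────────┐
│A│↱ ↓      │
│ │ ╷ ┌───┐ │
│↓│↑│↓│↱ ↓│ │
│ │ │ ╵ ╷ │ │
│↓│↑│↳ ↑│↓│ │
│ ╵ ├───┤ ├─┤
│↳ ↑│↓ ↰│↓│ │
├───┘ ╷ ╵ │ │
│↓ ← ↲│↑ ↲│P│
│ ╶───┴───┘ │
│↳ → → → → ↑│
└───────────┘

Path to Q:

┌─┬─────────┐
│A│         │
│ │ ╷ ┌───┐ │
│↓│Q│ │   │ │
│ │ │ ╵ ╷ │ │
│↓│↑│   │ │ │
│ ╵ ├───┤ ├─┤
│↳ ↑│   │ │ │
├───┘ ╷ ╵ │ │
│     │   │ │
│ ╶───┴───┘ │
│           │
└───────────┘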